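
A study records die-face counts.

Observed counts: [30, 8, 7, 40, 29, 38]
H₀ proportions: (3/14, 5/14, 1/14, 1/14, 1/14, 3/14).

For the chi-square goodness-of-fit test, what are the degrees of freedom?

degrees of freedom = 5

df = k − 1 = 6 − 1 = 5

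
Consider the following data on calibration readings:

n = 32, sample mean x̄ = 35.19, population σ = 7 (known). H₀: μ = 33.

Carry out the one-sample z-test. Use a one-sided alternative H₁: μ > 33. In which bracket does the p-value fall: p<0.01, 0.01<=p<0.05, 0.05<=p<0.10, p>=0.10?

SE = σ/√n = 7/√32 = 1.2374
z = (x̄−μ₀)/SE = (35.19−33)/1.2374 = 1.7698
p-value (one-sided, H₁ greater) = 0.03838
→ bracket: 0.01<=p<0.05

p-value bracket: 0.01<=p<0.05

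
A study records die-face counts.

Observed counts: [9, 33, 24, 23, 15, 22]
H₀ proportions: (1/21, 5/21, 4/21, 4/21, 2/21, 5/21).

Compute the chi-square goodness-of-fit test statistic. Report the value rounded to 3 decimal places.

n = 126; E_i = n·p_i = [6.00, 30.00, 24.00, 24.00, 12.00, 30.00]
χ² = (9−6.00)²/6.00 + (33−30.00)²/30.00 + (24−24.00)²/24.00 + (23−24.00)²/24.00 + (15−12.00)²/12.00 + (22−30.00)²/30.00 = 4.7250
df = 5

test statistic = 4.725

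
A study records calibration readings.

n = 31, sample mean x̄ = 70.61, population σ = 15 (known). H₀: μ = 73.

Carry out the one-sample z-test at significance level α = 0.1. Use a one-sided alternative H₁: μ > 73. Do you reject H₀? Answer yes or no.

reject H₀: no

SE = σ/√n = 15/√31 = 2.6941
z = (x̄−μ₀)/SE = (70.61−73)/2.6941 = -0.8871
p-value (one-sided, H₁ greater) = 0.81250
At α=0.1: p ≥ α → fail to reject H₀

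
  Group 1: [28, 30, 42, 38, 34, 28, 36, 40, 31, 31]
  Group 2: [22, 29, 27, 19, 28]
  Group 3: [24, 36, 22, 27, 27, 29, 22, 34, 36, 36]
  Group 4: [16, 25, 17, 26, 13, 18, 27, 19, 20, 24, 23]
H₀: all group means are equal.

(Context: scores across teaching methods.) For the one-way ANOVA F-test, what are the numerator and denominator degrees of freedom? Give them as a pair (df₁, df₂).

degrees of freedom = [3, 32]

k = 4 groups, N = 36 total
df = (k−1, N−k) = (4−1, 36−4) = (3, 32)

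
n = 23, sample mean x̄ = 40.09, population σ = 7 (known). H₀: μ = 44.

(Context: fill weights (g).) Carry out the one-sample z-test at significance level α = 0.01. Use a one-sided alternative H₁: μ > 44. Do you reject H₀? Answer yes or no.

SE = σ/√n = 7/√23 = 1.4596
z = (x̄−μ₀)/SE = (40.09−44)/1.4596 = -2.6788
p-value (one-sided, H₁ greater) = 0.99631
At α=0.01: p ≥ α → fail to reject H₀

reject H₀: no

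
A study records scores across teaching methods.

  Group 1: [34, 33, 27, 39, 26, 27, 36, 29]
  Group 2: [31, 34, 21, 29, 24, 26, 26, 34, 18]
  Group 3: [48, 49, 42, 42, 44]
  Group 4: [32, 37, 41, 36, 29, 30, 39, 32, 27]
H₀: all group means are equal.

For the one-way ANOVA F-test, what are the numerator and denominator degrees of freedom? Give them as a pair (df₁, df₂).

k = 4 groups, N = 31 total
df = (k−1, N−k) = (4−1, 31−4) = (3, 27)

degrees of freedom = [3, 27]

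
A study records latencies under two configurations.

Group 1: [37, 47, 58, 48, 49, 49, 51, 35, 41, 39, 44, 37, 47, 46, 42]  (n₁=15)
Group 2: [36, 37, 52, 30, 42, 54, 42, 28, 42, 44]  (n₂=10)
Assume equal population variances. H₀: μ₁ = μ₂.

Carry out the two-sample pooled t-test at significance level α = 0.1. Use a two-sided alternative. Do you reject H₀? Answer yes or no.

x̄₁=44.667, s₁=6.230, n₁=15
x̄₂=40.700, s₂=8.381, n₂=10
s_p² = [14·6.230² + 9·8.381²]/23 = 51.1058
SE = √(s_p²·(1/15+1/10)) = 2.9185
t = (44.667−40.700)/2.9185 = 1.3591
df = 23
p-value (two-sided) = 0.18728
At α=0.1: p ≥ α → fail to reject H₀

reject H₀: no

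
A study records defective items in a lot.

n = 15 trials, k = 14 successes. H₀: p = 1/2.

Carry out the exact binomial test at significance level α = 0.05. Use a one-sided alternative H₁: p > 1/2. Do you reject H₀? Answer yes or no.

Exact binomial: n=15, k=14, p₀=1/2=0.5000
P(X≥14) from Σ C(n,i)·p₀^i·(1−p₀)^(n−i)
p-value (one-sided, H₁ greater) = 0.00049
At α=0.05: p < α → reject H₀

reject H₀: yes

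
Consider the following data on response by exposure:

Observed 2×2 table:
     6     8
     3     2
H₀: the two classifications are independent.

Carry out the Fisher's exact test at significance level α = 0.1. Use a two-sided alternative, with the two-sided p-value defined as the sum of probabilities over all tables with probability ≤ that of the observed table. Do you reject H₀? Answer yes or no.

Margins: r₁=14, r₂=5, c₁=9, c₂=10, n=19
p_obs = C(14,6)·C(5,3)/C(19,9); sum pmf over tables with pmf ≤ p_obs
p-value (two-sided) = 0.62848
At α=0.1: p ≥ α → fail to reject H₀

reject H₀: no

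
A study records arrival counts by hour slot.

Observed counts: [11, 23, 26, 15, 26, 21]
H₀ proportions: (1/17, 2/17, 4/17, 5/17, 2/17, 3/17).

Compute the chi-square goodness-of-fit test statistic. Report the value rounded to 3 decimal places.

n = 122; E_i = n·p_i = [7.18, 14.35, 28.71, 35.88, 14.35, 21.53]
χ² = (11−7.18)²/7.18 + (23−14.35)²/14.35 + (26−28.71)²/28.71 + (15−35.88)²/35.88 + (26−14.35)²/14.35 + (21−21.53)²/21.53 = 29.1189
df = 5

test statistic = 29.119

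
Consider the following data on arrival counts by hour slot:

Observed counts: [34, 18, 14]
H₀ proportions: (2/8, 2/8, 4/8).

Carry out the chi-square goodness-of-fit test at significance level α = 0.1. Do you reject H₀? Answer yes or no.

reject H₀: yes

n = 66; E_i = n·p_i = [16.50, 16.50, 33.00]
χ² = (34−16.50)²/16.50 + (18−16.50)²/16.50 + (14−33.00)²/33.00 = 29.6364
df = 2
p-value (upper-tail) = 0.00000
At α=0.1: p < α → reject H₀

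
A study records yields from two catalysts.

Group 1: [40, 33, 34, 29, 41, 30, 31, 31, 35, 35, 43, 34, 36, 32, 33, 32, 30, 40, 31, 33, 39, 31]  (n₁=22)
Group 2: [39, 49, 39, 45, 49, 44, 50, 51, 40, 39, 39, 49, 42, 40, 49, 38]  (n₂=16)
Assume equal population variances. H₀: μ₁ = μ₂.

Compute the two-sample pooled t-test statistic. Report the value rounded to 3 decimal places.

x̄₁=34.227, s₁=3.999, n₁=22
x̄₂=43.875, s₂=4.884, n₂=16
s_p² = [21·3.999² + 15·4.884²]/36 = 19.2670
SE = √(s_p²·(1/22+1/16)) = 1.4422
t = (34.227−43.875)/1.4422 = -6.6896
df = 36

test statistic = -6.690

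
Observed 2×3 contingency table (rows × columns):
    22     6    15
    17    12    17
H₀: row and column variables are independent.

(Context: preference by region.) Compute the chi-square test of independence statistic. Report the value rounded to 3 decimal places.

Row totals [43, 46], col totals [39, 18, 32], n=89
χ² = (22−18.84)²/18.84 + (6−8.70)²/8.70 + (15−15.46)²/15.46 + (17−20.16)²/20.16 + (12−9.30)²/9.30 + (17−16.54)²/16.54 = 2.6679
df = 2

test statistic = 2.668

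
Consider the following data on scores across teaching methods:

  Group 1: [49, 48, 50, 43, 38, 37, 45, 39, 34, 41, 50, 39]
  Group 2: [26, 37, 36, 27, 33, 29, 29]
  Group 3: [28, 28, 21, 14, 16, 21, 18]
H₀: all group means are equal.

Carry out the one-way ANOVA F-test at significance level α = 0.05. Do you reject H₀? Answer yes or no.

Group means [42.75, 31.00, 20.86], grand mean 33.692
SSB = Σnᵢ(x̄ᵢ−x̄)² = 2188.431; SSW = ΣΣ(x−x̄ᵢ)² = 635.107
MSB = 2188.431/2 = 1094.2157; MSW = 635.107/23 = 27.6134
F = MSB/MSW = 39.6263
df = (2, 23)
p-value (upper-tail) = 0.00000
At α=0.05: p < α → reject H₀

reject H₀: yes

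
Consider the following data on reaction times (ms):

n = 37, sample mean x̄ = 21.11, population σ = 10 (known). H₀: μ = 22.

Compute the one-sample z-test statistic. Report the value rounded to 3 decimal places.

test statistic = -0.541

SE = σ/√n = 10/√37 = 1.6440
z = (x̄−μ₀)/SE = (21.11−22)/1.6440 = -0.5414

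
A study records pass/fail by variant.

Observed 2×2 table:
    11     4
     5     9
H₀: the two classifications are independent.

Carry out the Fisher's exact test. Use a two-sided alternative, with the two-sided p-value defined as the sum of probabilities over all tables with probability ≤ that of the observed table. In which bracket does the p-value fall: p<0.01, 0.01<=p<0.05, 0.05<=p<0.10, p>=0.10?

p-value bracket: 0.05<=p<0.10

Margins: r₁=15, r₂=14, c₁=16, c₂=13, n=29
p_obs = C(15,11)·C(14,5)/C(29,16); sum pmf over tables with pmf ≤ p_obs
p-value (two-sided) = 0.06560
→ bracket: 0.05<=p<0.10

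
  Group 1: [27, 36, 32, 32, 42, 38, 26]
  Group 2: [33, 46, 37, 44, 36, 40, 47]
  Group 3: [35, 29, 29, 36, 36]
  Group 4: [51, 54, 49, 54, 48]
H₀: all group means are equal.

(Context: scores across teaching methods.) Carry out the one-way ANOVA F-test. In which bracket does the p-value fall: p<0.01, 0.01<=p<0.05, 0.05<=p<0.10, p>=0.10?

p-value bracket: p<0.01

Group means [33.29, 40.43, 33.00, 51.20], grand mean 39.042
SSB = Σnᵢ(x̄ᵢ−x̄)² = 1167.015; SSW = ΣΣ(x−x̄ᵢ)² = 459.943
MSB = 1167.015/3 = 389.0052; MSW = 459.943/20 = 22.9971
F = MSB/MSW = 16.9154
df = (3, 20)
p-value (upper-tail) = 0.00001
→ bracket: p<0.01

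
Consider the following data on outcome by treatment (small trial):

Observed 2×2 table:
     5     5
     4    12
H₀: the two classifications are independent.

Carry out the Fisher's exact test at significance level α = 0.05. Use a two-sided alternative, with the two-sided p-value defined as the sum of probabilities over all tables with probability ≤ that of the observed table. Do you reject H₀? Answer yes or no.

Margins: r₁=10, r₂=16, c₁=9, c₂=17, n=26
p_obs = C(10,5)·C(16,4)/C(26,9); sum pmf over tables with pmf ≤ p_obs
p-value (two-sided) = 0.23412
At α=0.05: p ≥ α → fail to reject H₀

reject H₀: no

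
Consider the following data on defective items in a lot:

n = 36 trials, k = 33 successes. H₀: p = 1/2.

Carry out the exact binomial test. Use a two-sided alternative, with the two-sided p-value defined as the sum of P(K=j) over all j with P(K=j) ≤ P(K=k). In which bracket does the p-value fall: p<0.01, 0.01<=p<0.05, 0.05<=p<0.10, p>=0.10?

p-value bracket: p<0.01

Exact binomial: n=36, k=33, p₀=1/2=0.5000
P(X=j) = C(n,j)·p₀^j·(1−p₀)^(n−j); p = Σ P(X=j) over j with P(X=j) ≤ P(X=33)
p-value (two-sided) = 0.00000
→ bracket: p<0.01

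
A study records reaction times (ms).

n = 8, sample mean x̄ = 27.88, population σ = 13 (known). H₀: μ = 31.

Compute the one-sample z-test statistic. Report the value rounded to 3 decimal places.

test statistic = -0.679

SE = σ/√n = 13/√8 = 4.5962
z = (x̄−μ₀)/SE = (27.88−31)/4.5962 = -0.6788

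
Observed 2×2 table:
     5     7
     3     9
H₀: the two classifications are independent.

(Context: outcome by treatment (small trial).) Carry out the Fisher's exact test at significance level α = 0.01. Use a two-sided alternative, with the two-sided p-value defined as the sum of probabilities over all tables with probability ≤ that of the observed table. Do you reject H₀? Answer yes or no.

Margins: r₁=12, r₂=12, c₁=8, c₂=16, n=24
p_obs = C(12,5)·C(12,3)/C(24,8); sum pmf over tables with pmf ≤ p_obs
p-value (two-sided) = 0.66685
At α=0.01: p ≥ α → fail to reject H₀

reject H₀: no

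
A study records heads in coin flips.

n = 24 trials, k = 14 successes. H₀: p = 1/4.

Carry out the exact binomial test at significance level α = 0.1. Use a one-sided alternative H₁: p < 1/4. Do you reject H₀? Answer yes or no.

reject H₀: no

Exact binomial: n=24, k=14, p₀=1/4=0.2500
P(X≤14) from Σ C(n,i)·p₀^i·(1−p₀)^(n−i)
p-value (one-sided, H₁ less) = 0.99989
At α=0.1: p ≥ α → fail to reject H₀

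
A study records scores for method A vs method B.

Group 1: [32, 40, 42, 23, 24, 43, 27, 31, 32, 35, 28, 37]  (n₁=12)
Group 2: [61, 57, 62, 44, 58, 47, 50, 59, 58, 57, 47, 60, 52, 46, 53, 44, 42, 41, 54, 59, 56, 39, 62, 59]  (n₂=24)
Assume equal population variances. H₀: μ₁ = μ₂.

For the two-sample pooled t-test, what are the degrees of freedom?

degrees of freedom = 34

df = n₁ + n₂ − 2 = 12 + 24 − 2 = 34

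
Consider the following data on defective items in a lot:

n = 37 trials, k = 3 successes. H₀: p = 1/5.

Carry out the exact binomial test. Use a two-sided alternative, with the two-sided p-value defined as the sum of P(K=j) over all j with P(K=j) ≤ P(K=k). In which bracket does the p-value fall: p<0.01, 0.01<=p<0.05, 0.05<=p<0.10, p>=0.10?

p-value bracket: 0.05<=p<0.10

Exact binomial: n=37, k=3, p₀=1/5=0.2000
P(X=j) = C(n,j)·p₀^j·(1−p₀)^(n−j); p = Σ P(X=j) over j with P(X=j) ≤ P(X=3)
p-value (two-sided) = 0.09671
→ bracket: 0.05<=p<0.10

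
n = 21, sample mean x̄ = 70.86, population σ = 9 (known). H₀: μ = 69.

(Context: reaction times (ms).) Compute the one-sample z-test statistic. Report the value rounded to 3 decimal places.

test statistic = 0.947

SE = σ/√n = 9/√21 = 1.9640
z = (x̄−μ₀)/SE = (70.86−69)/1.9640 = 0.9471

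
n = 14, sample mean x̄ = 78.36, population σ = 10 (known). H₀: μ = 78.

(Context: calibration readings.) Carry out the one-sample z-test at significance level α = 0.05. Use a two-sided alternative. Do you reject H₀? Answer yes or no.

reject H₀: no

SE = σ/√n = 10/√14 = 2.6726
z = (x̄−μ₀)/SE = (78.36−78)/2.6726 = 0.1347
p-value (two-sided) = 0.89285
At α=0.05: p ≥ α → fail to reject H₀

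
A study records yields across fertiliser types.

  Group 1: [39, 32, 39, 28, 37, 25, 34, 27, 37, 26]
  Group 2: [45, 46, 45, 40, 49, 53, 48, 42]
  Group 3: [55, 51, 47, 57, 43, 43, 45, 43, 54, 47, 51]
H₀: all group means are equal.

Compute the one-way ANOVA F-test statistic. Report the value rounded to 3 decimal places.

test statistic = 30.570

Group means [32.40, 46.00, 48.73], grand mean 42.345
SSB = Σnᵢ(x̄ᵢ−x̄)² = 1543.970; SSW = ΣΣ(x−x̄ᵢ)² = 656.582
MSB = 1543.970/2 = 771.9850; MSW = 656.582/26 = 25.2531
F = MSB/MSW = 30.5699
df = (2, 26)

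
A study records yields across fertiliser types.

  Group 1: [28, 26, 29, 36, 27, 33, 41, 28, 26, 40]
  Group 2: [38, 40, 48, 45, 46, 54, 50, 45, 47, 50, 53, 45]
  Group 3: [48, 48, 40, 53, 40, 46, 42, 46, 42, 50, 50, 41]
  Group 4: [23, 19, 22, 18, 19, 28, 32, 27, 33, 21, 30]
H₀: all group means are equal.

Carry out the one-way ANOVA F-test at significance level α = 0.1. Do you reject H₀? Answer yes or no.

reject H₀: yes

Group means [31.40, 46.75, 45.50, 24.73], grand mean 37.622
SSB = Σnᵢ(x̄ᵢ−x̄)² = 3960.746; SSW = ΣΣ(x−x̄ᵢ)² = 1057.832
MSB = 3960.746/3 = 1320.2487; MSW = 1057.832/41 = 25.8008
F = MSB/MSW = 51.1709
df = (3, 41)
p-value (upper-tail) = 0.00000
At α=0.1: p < α → reject H₀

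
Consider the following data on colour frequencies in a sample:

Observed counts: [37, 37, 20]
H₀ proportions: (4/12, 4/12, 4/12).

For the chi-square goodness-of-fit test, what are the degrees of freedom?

df = k − 1 = 3 − 1 = 2

degrees of freedom = 2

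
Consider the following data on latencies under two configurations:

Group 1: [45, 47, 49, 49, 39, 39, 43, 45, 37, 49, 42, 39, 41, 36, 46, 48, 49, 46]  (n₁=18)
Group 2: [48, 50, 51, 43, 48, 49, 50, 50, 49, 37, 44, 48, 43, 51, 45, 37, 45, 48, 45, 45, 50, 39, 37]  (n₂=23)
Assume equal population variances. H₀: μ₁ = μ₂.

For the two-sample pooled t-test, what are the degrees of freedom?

degrees of freedom = 39

df = n₁ + n₂ − 2 = 18 + 23 − 2 = 39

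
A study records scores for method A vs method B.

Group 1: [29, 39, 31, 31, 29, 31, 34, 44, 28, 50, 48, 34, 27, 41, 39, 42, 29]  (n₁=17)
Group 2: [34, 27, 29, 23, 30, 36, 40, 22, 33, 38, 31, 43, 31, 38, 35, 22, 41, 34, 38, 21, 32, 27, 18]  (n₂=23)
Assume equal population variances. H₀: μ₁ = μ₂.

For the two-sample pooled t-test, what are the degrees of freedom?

degrees of freedom = 38

df = n₁ + n₂ − 2 = 17 + 23 − 2 = 38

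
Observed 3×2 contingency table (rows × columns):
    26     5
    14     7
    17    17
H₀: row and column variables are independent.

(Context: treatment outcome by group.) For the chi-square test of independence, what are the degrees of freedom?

df = (r−1)(c−1) = (3−1)·(2−1) = 2

degrees of freedom = 2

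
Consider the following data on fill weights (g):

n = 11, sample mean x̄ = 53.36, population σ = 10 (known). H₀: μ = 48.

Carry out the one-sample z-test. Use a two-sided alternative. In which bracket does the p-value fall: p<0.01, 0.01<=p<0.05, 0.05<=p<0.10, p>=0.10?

p-value bracket: 0.05<=p<0.10

SE = σ/√n = 10/√11 = 3.0151
z = (x̄−μ₀)/SE = (53.36−48)/3.0151 = 1.7777
p-value (two-sided) = 0.07545
→ bracket: 0.05<=p<0.10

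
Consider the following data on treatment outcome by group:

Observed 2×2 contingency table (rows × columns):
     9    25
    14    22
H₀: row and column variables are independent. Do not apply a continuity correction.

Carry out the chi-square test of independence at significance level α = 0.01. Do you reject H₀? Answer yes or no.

Row totals [34, 36], col totals [23, 47], n=70
χ² = (9−11.17)²/11.17 + (25−22.83)²/22.83 + (14−11.83)²/11.83 + (22−24.17)²/24.17 = 1.2223
df = 1
p-value (upper-tail) = 0.26891
At α=0.01: p ≥ α → fail to reject H₀

reject H₀: no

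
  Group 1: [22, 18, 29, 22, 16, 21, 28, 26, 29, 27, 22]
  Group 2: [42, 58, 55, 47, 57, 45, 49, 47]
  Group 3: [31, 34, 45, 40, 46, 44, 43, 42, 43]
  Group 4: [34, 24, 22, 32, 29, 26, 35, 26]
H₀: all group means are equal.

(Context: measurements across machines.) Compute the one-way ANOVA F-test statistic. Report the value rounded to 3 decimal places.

Group means [23.64, 50.00, 40.89, 28.50], grand mean 34.889
SSB = Σnᵢ(x̄ᵢ−x̄)² = 3870.121; SSW = ΣΣ(x−x̄ᵢ)² = 813.434
MSB = 3870.121/3 = 1290.0404; MSW = 813.434/32 = 25.4198
F = MSB/MSW = 50.7494
df = (3, 32)

test statistic = 50.749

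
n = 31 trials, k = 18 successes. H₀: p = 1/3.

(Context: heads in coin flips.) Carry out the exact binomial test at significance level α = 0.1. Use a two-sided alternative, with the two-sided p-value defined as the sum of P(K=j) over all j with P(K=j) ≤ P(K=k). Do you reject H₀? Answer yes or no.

Exact binomial: n=31, k=18, p₀=1/3=0.3333
P(X=j) = C(n,j)·p₀^j·(1−p₀)^(n−j); p = Σ P(X=j) over j with P(X=j) ≤ P(X=18)
p-value (two-sided) = 0.00646
At α=0.1: p < α → reject H₀

reject H₀: yes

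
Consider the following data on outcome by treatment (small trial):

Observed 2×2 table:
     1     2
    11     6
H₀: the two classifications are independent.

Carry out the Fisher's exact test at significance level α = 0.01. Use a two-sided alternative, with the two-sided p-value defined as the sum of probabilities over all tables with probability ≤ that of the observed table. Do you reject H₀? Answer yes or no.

Margins: r₁=3, r₂=17, c₁=12, c₂=8, n=20
p_obs = C(3,1)·C(17,11)/C(20,12); sum pmf over tables with pmf ≤ p_obs
p-value (two-sided) = 0.53684
At α=0.01: p ≥ α → fail to reject H₀

reject H₀: no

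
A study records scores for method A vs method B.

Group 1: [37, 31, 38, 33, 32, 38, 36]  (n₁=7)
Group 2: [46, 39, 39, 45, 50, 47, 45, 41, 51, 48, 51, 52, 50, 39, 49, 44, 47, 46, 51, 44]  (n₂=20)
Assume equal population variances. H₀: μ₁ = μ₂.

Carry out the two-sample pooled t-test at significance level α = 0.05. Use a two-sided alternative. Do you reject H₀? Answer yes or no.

x̄₁=35.000, s₁=2.944, n₁=7
x̄₂=46.200, s₂=4.225, n₂=20
s_p² = [6·2.944² + 19·4.225²]/25 = 15.6480
SE = √(s_p²·(1/7+1/20)) = 1.7372
t = (35.000−46.200)/1.7372 = -6.4472
df = 25
p-value (two-sided) = 0.00000
At α=0.05: p < α → reject H₀

reject H₀: yes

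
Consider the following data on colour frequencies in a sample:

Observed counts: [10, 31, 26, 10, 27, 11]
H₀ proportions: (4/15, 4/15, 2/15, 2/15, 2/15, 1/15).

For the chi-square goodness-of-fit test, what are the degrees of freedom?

df = k − 1 = 6 − 1 = 5

degrees of freedom = 5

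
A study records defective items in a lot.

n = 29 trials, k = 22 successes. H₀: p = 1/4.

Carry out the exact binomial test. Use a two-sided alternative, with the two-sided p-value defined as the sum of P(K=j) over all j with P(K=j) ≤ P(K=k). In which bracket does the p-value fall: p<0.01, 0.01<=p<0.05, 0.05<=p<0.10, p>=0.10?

Exact binomial: n=29, k=22, p₀=1/4=0.2500
P(X=j) = C(n,j)·p₀^j·(1−p₀)^(n−j); p = Σ P(X=j) over j with P(X=j) ≤ P(X=22)
p-value (two-sided) = 0.00000
→ bracket: p<0.01

p-value bracket: p<0.01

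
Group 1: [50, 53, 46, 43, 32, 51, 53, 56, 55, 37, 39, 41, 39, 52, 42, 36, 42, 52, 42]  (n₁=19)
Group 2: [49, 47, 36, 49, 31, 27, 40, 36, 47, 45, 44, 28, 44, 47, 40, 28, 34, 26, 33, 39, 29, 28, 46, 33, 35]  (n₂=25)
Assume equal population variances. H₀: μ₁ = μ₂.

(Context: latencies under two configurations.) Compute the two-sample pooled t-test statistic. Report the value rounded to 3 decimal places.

test statistic = 3.341

x̄₁=45.316, s₁=7.227, n₁=19
x̄₂=37.640, s₂=7.783, n₂=25
s_p² = [18·7.227² + 24·7.783²]/42 = 56.9968
SE = √(s_p²·(1/19+1/25)) = 2.2978
t = (45.316−37.640)/2.2978 = 3.3406
df = 42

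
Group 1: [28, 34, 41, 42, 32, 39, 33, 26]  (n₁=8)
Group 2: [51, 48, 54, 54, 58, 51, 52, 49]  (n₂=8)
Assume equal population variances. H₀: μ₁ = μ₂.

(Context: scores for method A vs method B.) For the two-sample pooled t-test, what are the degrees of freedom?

df = n₁ + n₂ − 2 = 8 + 8 − 2 = 14

degrees of freedom = 14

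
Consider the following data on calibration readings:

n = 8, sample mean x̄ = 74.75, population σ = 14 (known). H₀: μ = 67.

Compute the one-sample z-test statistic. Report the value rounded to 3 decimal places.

test statistic = 1.566

SE = σ/√n = 14/√8 = 4.9497
z = (x̄−μ₀)/SE = (74.75−67)/4.9497 = 1.5657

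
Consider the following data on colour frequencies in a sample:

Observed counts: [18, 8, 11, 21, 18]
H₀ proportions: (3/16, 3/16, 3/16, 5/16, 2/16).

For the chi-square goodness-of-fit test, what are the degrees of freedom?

degrees of freedom = 4

df = k − 1 = 5 − 1 = 4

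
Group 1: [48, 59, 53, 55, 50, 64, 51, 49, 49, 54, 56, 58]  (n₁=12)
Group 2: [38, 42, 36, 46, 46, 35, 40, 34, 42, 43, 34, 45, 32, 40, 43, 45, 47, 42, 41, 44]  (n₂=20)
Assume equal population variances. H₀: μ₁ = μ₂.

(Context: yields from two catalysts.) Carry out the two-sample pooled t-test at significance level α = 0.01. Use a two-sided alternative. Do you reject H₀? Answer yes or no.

reject H₀: yes

x̄₁=53.833, s₁=4.840, n₁=12
x̄₂=40.750, s₂=4.518, n₂=20
s_p² = [11·4.840² + 19·4.518²]/30 = 21.5139
SE = √(s_p²·(1/12+1/20)) = 1.6937
t = (53.833−40.750)/1.6937 = 7.7248
df = 30
p-value (two-sided) = 0.00000
At α=0.01: p < α → reject H₀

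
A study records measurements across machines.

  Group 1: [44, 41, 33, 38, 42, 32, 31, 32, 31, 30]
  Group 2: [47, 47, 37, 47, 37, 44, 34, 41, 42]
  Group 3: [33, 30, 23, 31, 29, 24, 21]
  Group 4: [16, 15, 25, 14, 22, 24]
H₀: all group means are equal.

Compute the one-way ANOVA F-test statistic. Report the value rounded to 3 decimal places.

Group means [35.40, 41.78, 27.29, 19.33], grand mean 32.406
SSB = Σnᵢ(x̄ᵢ−x̄)² = 2089.001; SSW = ΣΣ(x−x̄ᵢ)² = 690.717
MSB = 2089.001/3 = 696.3338; MSW = 690.717/28 = 24.6685
F = MSB/MSW = 28.2277
df = (3, 28)

test statistic = 28.228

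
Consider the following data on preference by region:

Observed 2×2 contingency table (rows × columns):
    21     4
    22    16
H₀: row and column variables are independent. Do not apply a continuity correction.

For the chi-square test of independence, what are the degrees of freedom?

df = (r−1)(c−1) = (2−1)·(2−1) = 1

degrees of freedom = 1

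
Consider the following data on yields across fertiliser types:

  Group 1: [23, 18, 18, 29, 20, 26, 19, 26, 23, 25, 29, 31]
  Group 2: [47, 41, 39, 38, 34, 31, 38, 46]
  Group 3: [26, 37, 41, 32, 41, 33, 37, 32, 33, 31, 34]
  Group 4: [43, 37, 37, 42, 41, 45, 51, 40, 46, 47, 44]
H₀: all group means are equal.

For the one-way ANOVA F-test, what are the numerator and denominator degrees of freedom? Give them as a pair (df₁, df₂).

degrees of freedom = [3, 38]

k = 4 groups, N = 42 total
df = (k−1, N−k) = (4−1, 42−4) = (3, 38)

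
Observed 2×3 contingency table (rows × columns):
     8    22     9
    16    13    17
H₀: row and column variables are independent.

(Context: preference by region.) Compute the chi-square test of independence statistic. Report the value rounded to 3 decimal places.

test statistic = 6.913

Row totals [39, 46], col totals [24, 35, 26], n=85
χ² = (8−11.01)²/11.01 + (22−16.06)²/16.06 + (9−11.93)²/11.93 + (16−12.99)²/12.99 + (13−18.94)²/18.94 + (17−14.07)²/14.07 = 6.9129
df = 2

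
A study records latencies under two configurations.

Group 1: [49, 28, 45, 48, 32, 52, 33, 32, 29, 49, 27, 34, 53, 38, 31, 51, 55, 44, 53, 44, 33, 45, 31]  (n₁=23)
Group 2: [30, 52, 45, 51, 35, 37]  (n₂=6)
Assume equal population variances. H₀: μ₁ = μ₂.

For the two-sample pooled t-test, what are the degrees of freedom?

degrees of freedom = 27

df = n₁ + n₂ − 2 = 23 + 6 − 2 = 27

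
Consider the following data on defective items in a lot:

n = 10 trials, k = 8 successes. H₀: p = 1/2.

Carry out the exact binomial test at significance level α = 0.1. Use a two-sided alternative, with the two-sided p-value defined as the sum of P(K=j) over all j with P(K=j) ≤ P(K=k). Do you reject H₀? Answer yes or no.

Exact binomial: n=10, k=8, p₀=1/2=0.5000
P(X=j) = C(n,j)·p₀^j·(1−p₀)^(n−j); p = Σ P(X=j) over j with P(X=j) ≤ P(X=8)
p-value (two-sided) = 0.10938
At α=0.1: p ≥ α → fail to reject H₀

reject H₀: no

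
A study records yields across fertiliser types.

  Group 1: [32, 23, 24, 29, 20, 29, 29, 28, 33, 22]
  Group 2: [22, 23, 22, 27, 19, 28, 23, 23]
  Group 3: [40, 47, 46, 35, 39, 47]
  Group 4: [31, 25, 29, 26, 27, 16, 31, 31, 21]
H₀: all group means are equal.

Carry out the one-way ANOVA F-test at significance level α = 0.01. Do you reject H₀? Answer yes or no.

reject H₀: yes

Group means [26.90, 23.38, 42.33, 26.33], grand mean 28.697
SSB = Σnᵢ(x̄ᵢ−x̄)² = 1424.861; SSW = ΣΣ(x−x̄ᵢ)² = 568.108
MSB = 1424.861/3 = 474.9538; MSW = 568.108/29 = 19.5899
F = MSB/MSW = 24.2448
df = (3, 29)
p-value (upper-tail) = 0.00000
At α=0.01: p < α → reject H₀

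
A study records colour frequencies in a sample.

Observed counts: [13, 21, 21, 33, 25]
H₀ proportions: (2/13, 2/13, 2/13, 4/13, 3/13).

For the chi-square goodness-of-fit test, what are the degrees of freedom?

degrees of freedom = 4

df = k − 1 = 5 − 1 = 4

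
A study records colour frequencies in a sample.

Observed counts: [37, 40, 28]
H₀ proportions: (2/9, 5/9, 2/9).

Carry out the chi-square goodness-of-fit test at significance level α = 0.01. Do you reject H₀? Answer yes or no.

reject H₀: yes

n = 105; E_i = n·p_i = [23.33, 58.33, 23.33]
χ² = (37−23.33)²/23.33 + (40−58.33)²/58.33 + (28−23.33)²/23.33 = 14.7000
df = 2
p-value (upper-tail) = 0.00064
At α=0.01: p < α → reject H₀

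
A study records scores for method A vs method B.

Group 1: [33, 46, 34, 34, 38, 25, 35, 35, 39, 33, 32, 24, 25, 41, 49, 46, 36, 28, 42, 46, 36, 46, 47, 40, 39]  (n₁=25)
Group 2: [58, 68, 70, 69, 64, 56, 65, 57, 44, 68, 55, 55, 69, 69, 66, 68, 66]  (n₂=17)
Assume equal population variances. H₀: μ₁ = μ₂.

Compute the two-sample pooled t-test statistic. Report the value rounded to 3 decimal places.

x̄₁=37.160, s₁=7.215, n₁=25
x̄₂=62.765, s₂=7.302, n₂=17
s_p² = [24·7.215² + 16·7.302²]/40 = 52.5605
SE = √(s_p²·(1/25+1/17)) = 2.2791
t = (37.160−62.765)/2.2791 = -11.2347
df = 40

test statistic = -11.235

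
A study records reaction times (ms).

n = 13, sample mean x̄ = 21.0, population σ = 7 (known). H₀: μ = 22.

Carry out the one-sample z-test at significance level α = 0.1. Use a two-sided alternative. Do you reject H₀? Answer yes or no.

reject H₀: no

SE = σ/√n = 7/√13 = 1.9415
z = (x̄−μ₀)/SE = (21.0−22)/1.9415 = -0.5151
p-value (two-sided) = 0.60650
At α=0.1: p ≥ α → fail to reject H₀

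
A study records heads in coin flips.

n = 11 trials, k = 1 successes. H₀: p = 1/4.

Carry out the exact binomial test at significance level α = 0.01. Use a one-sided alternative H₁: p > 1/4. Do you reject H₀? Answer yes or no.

Exact binomial: n=11, k=1, p₀=1/4=0.2500
P(X≥1) from Σ C(n,i)·p₀^i·(1−p₀)^(n−i)
p-value (one-sided, H₁ greater) = 0.95776
At α=0.01: p ≥ α → fail to reject H₀

reject H₀: no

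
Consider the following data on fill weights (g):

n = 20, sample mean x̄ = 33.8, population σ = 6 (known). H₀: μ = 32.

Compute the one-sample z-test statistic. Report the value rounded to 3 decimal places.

SE = σ/√n = 6/√20 = 1.3416
z = (x̄−μ₀)/SE = (33.8−32)/1.3416 = 1.3416

test statistic = 1.342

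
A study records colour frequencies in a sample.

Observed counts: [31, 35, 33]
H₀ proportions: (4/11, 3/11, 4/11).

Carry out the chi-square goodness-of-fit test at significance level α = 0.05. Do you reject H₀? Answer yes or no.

reject H₀: no

n = 99; E_i = n·p_i = [36.00, 27.00, 36.00]
χ² = (31−36.00)²/36.00 + (35−27.00)²/27.00 + (33−36.00)²/36.00 = 3.3148
df = 2
p-value (upper-tail) = 0.19063
At α=0.05: p ≥ α → fail to reject H₀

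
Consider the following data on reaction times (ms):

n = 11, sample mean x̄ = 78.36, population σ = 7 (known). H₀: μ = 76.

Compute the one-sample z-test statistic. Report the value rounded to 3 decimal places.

SE = σ/√n = 7/√11 = 2.1106
z = (x̄−μ₀)/SE = (78.36−76)/2.1106 = 1.1182

test statistic = 1.118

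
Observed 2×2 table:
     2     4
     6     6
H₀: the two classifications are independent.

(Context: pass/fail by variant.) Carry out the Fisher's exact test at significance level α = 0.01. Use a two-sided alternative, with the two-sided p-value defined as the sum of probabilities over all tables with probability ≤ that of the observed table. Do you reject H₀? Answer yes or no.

reject H₀: no

Margins: r₁=6, r₂=12, c₁=8, c₂=10, n=18
p_obs = C(6,2)·C(12,6)/C(18,8); sum pmf over tables with pmf ≤ p_obs
p-value (two-sided) = 0.63801
At α=0.01: p ≥ α → fail to reject H₀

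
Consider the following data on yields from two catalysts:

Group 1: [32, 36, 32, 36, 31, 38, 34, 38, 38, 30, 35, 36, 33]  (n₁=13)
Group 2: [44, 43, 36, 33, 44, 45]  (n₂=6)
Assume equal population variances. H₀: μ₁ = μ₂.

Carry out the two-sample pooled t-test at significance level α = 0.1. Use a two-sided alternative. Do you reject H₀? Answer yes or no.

reject H₀: yes

x̄₁=34.538, s₁=2.757, n₁=13
x̄₂=40.833, s₂=5.037, n₂=6
s_p² = [12·2.757² + 5·5.037²]/17 = 12.8273
SE = √(s_p²·(1/13+1/6)) = 1.7677
t = (34.538−40.833)/1.7677 = -3.5611
df = 17
p-value (two-sided) = 0.00240
At α=0.1: p < α → reject H₀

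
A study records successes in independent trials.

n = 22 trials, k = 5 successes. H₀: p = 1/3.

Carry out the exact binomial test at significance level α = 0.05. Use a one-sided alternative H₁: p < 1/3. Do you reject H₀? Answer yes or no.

Exact binomial: n=22, k=5, p₀=1/3=0.3333
P(X≤5) from Σ C(n,i)·p₀^i·(1−p₀)^(n−i)
p-value (one-sided, H₁ less) = 0.20615
At α=0.05: p ≥ α → fail to reject H₀

reject H₀: no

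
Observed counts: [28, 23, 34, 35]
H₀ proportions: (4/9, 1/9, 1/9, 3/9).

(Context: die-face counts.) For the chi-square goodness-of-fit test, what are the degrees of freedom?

df = k − 1 = 4 − 1 = 3

degrees of freedom = 3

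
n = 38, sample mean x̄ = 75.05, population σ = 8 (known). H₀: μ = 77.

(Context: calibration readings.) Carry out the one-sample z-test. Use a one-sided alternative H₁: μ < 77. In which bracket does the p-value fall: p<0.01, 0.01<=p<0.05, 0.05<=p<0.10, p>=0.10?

p-value bracket: 0.05<=p<0.10

SE = σ/√n = 8/√38 = 1.2978
z = (x̄−μ₀)/SE = (75.05−77)/1.2978 = -1.5026
p-value (one-sided, H₁ less) = 0.06647
→ bracket: 0.05<=p<0.10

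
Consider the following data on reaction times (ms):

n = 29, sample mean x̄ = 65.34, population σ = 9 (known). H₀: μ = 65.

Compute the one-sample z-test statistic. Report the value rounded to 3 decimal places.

SE = σ/√n = 9/√29 = 1.6713
z = (x̄−μ₀)/SE = (65.34−65)/1.6713 = 0.2034

test statistic = 0.203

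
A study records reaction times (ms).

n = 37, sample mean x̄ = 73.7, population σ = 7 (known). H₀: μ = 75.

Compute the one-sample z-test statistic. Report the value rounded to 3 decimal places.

test statistic = -1.130

SE = σ/√n = 7/√37 = 1.1508
z = (x̄−μ₀)/SE = (73.7−75)/1.1508 = -1.1297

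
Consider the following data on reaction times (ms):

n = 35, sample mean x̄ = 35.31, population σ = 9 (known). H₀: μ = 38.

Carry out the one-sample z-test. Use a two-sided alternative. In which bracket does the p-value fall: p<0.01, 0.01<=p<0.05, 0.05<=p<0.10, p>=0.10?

p-value bracket: 0.05<=p<0.10

SE = σ/√n = 9/√35 = 1.5213
z = (x̄−μ₀)/SE = (35.31−38)/1.5213 = -1.7683
p-value (two-sided) = 0.07702
→ bracket: 0.05<=p<0.10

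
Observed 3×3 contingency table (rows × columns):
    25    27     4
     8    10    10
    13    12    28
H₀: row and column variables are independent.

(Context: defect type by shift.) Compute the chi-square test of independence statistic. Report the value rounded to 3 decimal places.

test statistic = 27.356

Row totals [56, 28, 53], col totals [46, 49, 42], n=137
χ² = (25−18.80)²/18.80 + (27−20.03)²/20.03 + (4−17.17)²/17.17 + (8−9.40)²/9.40 + (10−10.01)²/10.01 + (10−8.58)²/8.58 + (13−17.80)²/17.80 + (12−18.96)²/18.96 + (28−16.25)²/16.25 = 27.3556
df = 4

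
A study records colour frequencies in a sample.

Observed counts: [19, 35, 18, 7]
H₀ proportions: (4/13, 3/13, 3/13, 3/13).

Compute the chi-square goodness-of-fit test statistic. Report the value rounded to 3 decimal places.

n = 79; E_i = n·p_i = [24.31, 18.23, 18.23, 18.23]
χ² = (19−24.31)²/24.31 + (35−18.23)²/18.23 + (18−18.23)²/18.23 + (7−18.23)²/18.23 = 23.5053
df = 3

test statistic = 23.505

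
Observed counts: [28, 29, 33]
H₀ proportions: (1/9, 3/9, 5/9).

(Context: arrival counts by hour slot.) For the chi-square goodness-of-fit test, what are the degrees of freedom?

df = k − 1 = 3 − 1 = 2

degrees of freedom = 2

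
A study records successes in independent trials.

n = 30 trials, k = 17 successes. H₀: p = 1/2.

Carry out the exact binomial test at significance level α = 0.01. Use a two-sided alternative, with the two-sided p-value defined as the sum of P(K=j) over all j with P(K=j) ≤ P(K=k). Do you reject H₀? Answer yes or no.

Exact binomial: n=30, k=17, p₀=1/2=0.5000
P(X=j) = C(n,j)·p₀^j·(1−p₀)^(n−j); p = Σ P(X=j) over j with P(X=j) ≤ P(X=17)
p-value (two-sided) = 0.58466
At α=0.01: p ≥ α → fail to reject H₀

reject H₀: no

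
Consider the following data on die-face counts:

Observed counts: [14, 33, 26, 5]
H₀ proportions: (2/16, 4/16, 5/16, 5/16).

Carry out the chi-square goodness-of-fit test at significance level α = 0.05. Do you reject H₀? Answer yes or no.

n = 78; E_i = n·p_i = [9.75, 19.50, 24.38, 24.38]
χ² = (14−9.75)²/9.75 + (33−19.50)²/19.50 + (26−24.38)²/24.38 + (5−24.38)²/24.38 = 26.7077
df = 3
p-value (upper-tail) = 0.00001
At α=0.05: p < α → reject H₀

reject H₀: yes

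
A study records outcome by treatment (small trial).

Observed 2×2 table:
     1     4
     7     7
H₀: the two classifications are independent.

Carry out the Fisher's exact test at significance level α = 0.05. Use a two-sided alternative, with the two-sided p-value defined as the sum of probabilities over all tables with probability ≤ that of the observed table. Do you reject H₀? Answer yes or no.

Margins: r₁=5, r₂=14, c₁=8, c₂=11, n=19
p_obs = C(5,1)·C(14,7)/C(19,8); sum pmf over tables with pmf ≤ p_obs
p-value (two-sided) = 0.33781
At α=0.05: p ≥ α → fail to reject H₀

reject H₀: no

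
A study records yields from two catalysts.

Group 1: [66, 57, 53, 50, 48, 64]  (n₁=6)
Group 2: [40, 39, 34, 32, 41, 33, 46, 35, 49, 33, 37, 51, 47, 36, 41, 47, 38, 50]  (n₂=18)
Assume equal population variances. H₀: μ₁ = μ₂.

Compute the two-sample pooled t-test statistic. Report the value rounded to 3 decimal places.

x̄₁=56.333, s₁=7.394, n₁=6
x̄₂=40.500, s₂=6.355, n₂=18
s_p² = [5·7.394² + 17·6.355²]/22 = 43.6288
SE = √(s_p²·(1/6+1/18)) = 3.1137
t = (56.333−40.500)/3.1137 = 5.0850
df = 22

test statistic = 5.085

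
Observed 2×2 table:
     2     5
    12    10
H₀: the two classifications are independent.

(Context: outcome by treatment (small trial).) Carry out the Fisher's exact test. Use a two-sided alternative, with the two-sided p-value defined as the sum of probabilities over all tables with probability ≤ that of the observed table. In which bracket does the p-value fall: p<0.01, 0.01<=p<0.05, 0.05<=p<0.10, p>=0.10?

p-value bracket: p>=0.10

Margins: r₁=7, r₂=22, c₁=14, c₂=15, n=29
p_obs = C(7,2)·C(22,12)/C(29,14); sum pmf over tables with pmf ≤ p_obs
p-value (two-sided) = 0.38985
→ bracket: p>=0.10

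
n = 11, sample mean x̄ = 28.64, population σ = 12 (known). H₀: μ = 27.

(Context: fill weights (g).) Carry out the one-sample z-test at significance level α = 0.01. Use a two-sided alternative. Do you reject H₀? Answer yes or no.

SE = σ/√n = 12/√11 = 3.6181
z = (x̄−μ₀)/SE = (28.64−27)/3.6181 = 0.4533
p-value (two-sided) = 0.65035
At α=0.01: p ≥ α → fail to reject H₀

reject H₀: no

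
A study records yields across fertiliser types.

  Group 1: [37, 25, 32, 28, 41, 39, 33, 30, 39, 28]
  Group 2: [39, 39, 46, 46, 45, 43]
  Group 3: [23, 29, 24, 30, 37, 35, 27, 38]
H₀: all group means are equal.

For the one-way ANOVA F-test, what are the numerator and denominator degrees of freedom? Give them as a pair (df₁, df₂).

degrees of freedom = [2, 21]

k = 3 groups, N = 24 total
df = (k−1, N−k) = (3−1, 24−3) = (2, 21)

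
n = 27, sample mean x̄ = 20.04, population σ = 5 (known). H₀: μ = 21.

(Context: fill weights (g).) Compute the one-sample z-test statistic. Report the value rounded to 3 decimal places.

SE = σ/√n = 5/√27 = 0.9623
z = (x̄−μ₀)/SE = (20.04−21)/0.9623 = -0.9977

test statistic = -0.998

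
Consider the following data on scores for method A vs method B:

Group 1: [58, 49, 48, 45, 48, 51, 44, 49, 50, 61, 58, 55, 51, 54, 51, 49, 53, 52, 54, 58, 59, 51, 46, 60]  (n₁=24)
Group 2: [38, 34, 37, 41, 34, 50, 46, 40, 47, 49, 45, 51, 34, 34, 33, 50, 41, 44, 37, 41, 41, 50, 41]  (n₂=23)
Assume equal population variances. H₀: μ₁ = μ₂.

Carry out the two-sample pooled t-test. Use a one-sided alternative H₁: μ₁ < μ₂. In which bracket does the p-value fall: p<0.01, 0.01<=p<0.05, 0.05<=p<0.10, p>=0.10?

p-value bracket: p>=0.10

x̄₁=52.250, s₁=4.821, n₁=24
x̄₂=41.652, s₂=5.974, n₂=23
s_p² = [23·4.821² + 22·5.974²]/45 = 29.3271
SE = √(s_p²·(1/24+1/23)) = 1.5802
t = (52.250−41.652)/1.5802 = 6.7066
df = 45
p-value (one-sided, H₁ less) = 1.00000
→ bracket: p>=0.10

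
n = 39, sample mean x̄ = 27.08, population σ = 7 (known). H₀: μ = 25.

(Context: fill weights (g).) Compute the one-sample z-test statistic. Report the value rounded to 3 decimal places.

test statistic = 1.856

SE = σ/√n = 7/√39 = 1.1209
z = (x̄−μ₀)/SE = (27.08−25)/1.1209 = 1.8557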